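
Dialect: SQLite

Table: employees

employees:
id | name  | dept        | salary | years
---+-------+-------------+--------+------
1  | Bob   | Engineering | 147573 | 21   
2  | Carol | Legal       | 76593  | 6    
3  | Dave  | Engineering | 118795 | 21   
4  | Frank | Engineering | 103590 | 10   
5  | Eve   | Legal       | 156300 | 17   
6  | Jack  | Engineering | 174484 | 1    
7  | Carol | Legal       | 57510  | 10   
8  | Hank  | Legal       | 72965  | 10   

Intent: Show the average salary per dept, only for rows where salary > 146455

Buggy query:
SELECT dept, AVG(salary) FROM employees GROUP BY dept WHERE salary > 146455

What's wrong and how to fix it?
Bug: WHERE cannot follow GROUP BY

Fix: Place WHERE between FROM and GROUP BY

Corrected query:
SELECT dept, AVG(salary) FROM employees WHERE salary > 146455 GROUP BY dept

Result:
dept        | AVG(salary)
------------+------------
Engineering | 161028.5   
Legal       | 156300     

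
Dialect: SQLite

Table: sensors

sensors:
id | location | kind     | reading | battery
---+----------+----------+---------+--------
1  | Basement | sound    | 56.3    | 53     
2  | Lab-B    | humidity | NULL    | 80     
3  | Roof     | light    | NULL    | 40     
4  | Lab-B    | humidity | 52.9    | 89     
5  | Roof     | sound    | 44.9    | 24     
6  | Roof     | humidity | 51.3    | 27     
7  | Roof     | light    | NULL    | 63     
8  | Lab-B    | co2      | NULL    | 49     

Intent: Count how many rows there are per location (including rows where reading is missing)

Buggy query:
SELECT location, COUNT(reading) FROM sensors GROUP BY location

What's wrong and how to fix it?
Bug: COUNT(reading) skips NULLs, so groups with missing reading are undercounted

Fix: Use COUNT(*) to count all rows regardless of NULL

Corrected query:
SELECT location, COUNT(*) FROM sensors GROUP BY location

Result:
location | COUNT(*)
---------+---------
Basement | 1       
Lab-B    | 3       
Roof     | 4       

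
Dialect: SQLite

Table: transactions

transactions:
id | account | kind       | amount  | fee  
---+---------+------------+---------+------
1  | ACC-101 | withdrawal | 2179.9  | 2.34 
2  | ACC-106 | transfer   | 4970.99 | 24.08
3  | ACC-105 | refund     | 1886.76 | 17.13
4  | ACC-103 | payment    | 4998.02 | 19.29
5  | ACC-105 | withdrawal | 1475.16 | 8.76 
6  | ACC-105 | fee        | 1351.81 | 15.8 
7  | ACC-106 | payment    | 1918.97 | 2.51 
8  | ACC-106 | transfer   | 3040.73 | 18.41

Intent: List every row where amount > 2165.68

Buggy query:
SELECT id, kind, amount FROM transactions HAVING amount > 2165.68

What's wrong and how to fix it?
Bug: HAVING filters the output of aggregation, but this query has no GROUP BY and no aggregate functions, so SQLite rejects it (HAVING clause on a non-aggregate query); the condition here is per row

Fix: Replace HAVING with WHERE since the condition applies to individual rows

Corrected query:
SELECT id, kind, amount FROM transactions WHERE amount > 2165.68

Result:
id | kind       | amount 
---+------------+--------
1  | withdrawal | 2179.9 
2  | transfer   | 4970.99
4  | payment    | 4998.02
8  | transfer   | 3040.73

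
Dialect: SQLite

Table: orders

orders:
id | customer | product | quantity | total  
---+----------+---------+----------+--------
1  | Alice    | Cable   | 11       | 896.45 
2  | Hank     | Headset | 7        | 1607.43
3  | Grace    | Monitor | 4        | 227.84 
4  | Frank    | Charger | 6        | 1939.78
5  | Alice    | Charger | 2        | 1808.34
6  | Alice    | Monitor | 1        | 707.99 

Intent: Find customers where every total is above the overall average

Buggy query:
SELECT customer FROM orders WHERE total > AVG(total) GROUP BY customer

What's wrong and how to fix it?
Bug: AVG() is an aggregate; it can't sit directly in WHERE

Fix: Use a subquery for AVG and a HAVING MIN(...) filter so the condition holds for every row in the group

Corrected query:
SELECT customer FROM orders GROUP BY customer HAVING MIN(total) > (SELECT AVG(total) FROM orders)

Result:
customer
--------
Frank   
Hank    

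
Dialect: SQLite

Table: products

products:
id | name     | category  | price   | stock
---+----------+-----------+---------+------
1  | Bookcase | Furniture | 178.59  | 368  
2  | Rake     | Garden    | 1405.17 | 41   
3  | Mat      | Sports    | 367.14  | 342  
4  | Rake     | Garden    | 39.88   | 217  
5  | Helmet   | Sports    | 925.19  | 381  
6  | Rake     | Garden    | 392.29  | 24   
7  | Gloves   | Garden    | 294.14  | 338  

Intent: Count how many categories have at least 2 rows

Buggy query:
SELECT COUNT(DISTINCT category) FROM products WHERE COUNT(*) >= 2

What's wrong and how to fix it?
Bug: WHERE filters individual rows, not groups, so a group-level COUNT is invalid there

Fix: Group first with HAVING COUNT(*) >= 2, then COUNT the resulting groups

Corrected query:
SELECT COUNT(*) FROM (SELECT category FROM products GROUP BY category HAVING COUNT(*) >= 2)

Result:
COUNT(*)
--------
2       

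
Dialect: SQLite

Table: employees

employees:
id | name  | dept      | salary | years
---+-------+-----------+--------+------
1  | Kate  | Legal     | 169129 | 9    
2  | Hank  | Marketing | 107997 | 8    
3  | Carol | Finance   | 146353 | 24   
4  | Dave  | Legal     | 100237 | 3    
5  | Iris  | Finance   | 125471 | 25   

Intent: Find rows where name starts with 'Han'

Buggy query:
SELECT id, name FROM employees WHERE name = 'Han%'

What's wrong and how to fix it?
Bug: '=' compares the literal string including the % character; pattern matching needs LIKE

Fix: Use LIKE for wildcard pattern matching

Corrected query:
SELECT id, name FROM employees WHERE name LIKE 'Han%'

Result:
id | name
---+-----
2  | Hank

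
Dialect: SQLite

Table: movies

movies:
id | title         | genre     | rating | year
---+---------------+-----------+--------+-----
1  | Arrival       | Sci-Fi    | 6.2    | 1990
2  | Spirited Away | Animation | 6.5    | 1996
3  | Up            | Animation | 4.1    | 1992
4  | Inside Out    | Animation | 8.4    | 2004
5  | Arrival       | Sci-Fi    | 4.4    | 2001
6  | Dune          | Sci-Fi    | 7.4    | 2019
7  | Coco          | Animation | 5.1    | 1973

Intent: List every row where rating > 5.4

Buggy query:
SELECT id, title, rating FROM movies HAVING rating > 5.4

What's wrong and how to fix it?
Bug: HAVING filters the output of aggregation, but this query has no GROUP BY and no aggregate functions, so SQLite rejects it (HAVING clause on a non-aggregate query); the condition here is per row

Fix: Replace HAVING with WHERE since the condition applies to individual rows

Corrected query:
SELECT id, title, rating FROM movies WHERE rating > 5.4

Result:
id | title         | rating
---+---------------+-------
1  | Arrival       | 6.2   
2  | Spirited Away | 6.5   
4  | Inside Out    | 8.4   
6  | Dune          | 7.4   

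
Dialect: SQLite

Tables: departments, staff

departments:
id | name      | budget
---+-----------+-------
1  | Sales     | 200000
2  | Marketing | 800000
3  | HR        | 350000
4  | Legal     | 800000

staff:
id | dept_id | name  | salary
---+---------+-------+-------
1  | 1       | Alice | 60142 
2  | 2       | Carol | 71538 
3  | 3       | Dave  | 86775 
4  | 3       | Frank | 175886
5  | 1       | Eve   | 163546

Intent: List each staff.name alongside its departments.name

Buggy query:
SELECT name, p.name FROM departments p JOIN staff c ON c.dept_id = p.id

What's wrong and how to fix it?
Bug: Both tables have a 'name' column; the unqualified reference is ambiguous

Fix: Prefix ambiguous columns with the table alias

Corrected query:
SELECT c.name, p.name FROM departments p JOIN staff c ON c.dept_id = p.id

Result:
name  | name     
------+----------
Alice | Sales    
Carol | Marketing
Dave  | HR       
Frank | HR       
Eve   | Sales    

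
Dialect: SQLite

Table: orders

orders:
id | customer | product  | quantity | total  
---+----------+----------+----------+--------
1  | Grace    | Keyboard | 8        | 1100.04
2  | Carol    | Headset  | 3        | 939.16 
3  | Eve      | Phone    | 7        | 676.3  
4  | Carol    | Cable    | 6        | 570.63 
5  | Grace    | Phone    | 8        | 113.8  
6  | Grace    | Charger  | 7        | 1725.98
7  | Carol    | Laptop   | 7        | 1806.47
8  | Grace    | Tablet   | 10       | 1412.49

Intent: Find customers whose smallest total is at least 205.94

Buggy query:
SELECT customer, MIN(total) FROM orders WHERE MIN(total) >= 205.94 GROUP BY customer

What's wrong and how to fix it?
Bug: MIN() in WHERE is a misuse of aggregate

Fix: Use HAVING for the per-group MIN condition

Corrected query:
SELECT customer, MIN(total) FROM orders GROUP BY customer HAVING MIN(total) >= 205.94

Result:
customer | MIN(total)
---------+-----------
Carol    | 570.63    
Eve      | 676.3     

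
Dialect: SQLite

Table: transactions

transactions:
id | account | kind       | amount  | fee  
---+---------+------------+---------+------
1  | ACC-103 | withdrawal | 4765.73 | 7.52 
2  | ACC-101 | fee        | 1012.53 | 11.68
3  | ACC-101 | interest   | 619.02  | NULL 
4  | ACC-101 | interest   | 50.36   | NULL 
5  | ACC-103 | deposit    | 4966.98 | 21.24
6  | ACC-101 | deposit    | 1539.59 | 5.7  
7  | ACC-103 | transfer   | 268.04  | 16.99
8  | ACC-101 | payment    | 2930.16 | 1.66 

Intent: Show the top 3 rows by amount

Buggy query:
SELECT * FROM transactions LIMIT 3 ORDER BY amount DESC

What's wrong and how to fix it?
Bug: ORDER BY cannot follow LIMIT; LIMIT is the final clause

Fix: Swap the clauses: ORDER BY first, then LIMIT

Corrected query:
SELECT * FROM transactions ORDER BY amount DESC LIMIT 3

Result:
id | account | kind       | amount  | fee  
---+---------+------------+---------+------
5  | ACC-103 | deposit    | 4966.98 | 21.24
1  | ACC-103 | withdrawal | 4765.73 | 7.52 
8  | ACC-101 | payment    | 2930.16 | 1.66 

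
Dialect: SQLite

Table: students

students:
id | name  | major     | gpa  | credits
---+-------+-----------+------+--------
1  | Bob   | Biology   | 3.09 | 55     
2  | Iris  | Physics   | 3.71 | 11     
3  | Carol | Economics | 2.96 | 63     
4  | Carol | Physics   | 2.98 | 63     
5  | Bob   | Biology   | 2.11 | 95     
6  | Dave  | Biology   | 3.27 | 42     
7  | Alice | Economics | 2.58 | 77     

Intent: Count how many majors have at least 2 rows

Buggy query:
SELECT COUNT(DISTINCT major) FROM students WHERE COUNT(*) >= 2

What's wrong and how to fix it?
Bug: COUNT(*) cannot appear in WHERE; the per-group count doesn't exist yet

Fix: Group first with HAVING COUNT(*) >= 2, then COUNT the resulting groups

Corrected query:
SELECT COUNT(*) FROM (SELECT major FROM students GROUP BY major HAVING COUNT(*) >= 2)

Result:
COUNT(*)
--------
3       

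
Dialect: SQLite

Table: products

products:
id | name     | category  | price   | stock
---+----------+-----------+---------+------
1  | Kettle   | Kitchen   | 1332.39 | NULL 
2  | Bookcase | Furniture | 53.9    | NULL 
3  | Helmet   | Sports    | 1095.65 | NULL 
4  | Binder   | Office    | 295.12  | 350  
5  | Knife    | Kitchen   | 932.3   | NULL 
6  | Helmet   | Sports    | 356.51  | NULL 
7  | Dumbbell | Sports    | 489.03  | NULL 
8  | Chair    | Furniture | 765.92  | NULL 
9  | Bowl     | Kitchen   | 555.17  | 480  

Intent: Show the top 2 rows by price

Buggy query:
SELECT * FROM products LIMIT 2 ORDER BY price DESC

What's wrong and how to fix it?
Bug: ORDER BY cannot follow LIMIT; LIMIT is the final clause

Fix: Swap the clauses: ORDER BY first, then LIMIT

Corrected query:
SELECT * FROM products ORDER BY price DESC LIMIT 2

Result:
id | name   | category | price   | stock
---+--------+----------+---------+------
1  | Kettle | Kitchen  | 1332.39 | NULL 
3  | Helmet | Sports   | 1095.65 | NULL 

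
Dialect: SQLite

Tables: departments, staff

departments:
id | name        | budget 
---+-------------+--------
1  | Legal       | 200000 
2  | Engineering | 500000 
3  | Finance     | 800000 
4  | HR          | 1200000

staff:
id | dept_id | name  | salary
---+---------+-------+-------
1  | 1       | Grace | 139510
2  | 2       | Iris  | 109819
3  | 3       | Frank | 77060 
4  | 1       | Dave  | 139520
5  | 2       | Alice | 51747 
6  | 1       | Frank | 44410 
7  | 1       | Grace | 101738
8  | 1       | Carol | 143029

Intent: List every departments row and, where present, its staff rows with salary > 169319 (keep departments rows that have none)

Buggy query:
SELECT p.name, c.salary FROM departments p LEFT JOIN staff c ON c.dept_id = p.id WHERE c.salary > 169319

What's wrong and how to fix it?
Bug: Filtering c.salary in WHERE discards the NULL rows produced by LEFT JOIN, turning it into an inner join

Fix: Move the right-table condition into the ON clause so unmatched parents are kept

Corrected query:
SELECT p.name, c.salary FROM departments p LEFT JOIN staff c ON c.dept_id = p.id AND c.salary > 169319

Result:
name        | salary
------------+-------
Legal       | NULL  
Engineering | NULL  
Finance     | NULL  
HR          | NULL  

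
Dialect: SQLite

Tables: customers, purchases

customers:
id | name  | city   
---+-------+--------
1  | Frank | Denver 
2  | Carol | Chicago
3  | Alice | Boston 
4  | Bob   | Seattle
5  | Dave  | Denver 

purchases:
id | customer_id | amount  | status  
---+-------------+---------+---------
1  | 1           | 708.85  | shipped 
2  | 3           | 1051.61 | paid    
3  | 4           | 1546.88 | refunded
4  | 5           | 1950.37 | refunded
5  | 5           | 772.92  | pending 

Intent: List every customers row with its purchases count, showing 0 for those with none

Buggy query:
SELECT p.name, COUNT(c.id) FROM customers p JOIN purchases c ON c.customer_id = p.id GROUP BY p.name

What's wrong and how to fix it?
Bug: An inner join excludes parents with zero children

Fix: Use LEFT JOIN so parents without children still appear (COUNT(c.id) gives 0)

Corrected query:
SELECT p.name, COUNT(c.id) FROM customers p LEFT JOIN purchases c ON c.customer_id = p.id GROUP BY p.name

Result:
name  | COUNT(c.id)
------+------------
Alice | 1          
Bob   | 1          
Carol | 0          
Dave  | 2          
Frank | 1          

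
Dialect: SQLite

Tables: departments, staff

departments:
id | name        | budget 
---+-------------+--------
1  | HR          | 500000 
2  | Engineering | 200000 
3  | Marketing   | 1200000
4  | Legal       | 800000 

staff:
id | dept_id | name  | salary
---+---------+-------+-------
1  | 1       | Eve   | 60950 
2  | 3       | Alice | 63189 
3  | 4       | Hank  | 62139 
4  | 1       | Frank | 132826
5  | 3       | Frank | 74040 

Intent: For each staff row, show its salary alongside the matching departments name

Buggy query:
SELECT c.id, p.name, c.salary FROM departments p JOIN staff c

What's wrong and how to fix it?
Bug: JOIN with no ON clause produces a cartesian product; every staff row pairs with every departments row

Fix: Specify the join condition linking the foreign key to the parent id

Corrected query:
SELECT c.id, p.name, c.salary FROM departments p JOIN staff c ON c.dept_id = p.id

Result:
id | name      | salary
---+-----------+-------
1  | HR        | 60950 
2  | Marketing | 63189 
3  | Legal     | 62139 
4  | HR        | 132826
5  | Marketing | 74040 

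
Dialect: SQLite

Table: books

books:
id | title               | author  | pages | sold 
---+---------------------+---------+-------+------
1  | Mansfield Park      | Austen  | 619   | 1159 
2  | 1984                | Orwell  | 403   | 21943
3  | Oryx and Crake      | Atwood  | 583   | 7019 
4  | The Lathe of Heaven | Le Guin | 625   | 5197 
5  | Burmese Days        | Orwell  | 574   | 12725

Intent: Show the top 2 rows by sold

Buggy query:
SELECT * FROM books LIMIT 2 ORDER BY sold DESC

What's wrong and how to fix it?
Bug: LIMIT must come after ORDER BY

Fix: Swap the clauses: ORDER BY first, then LIMIT

Corrected query:
SELECT * FROM books ORDER BY sold DESC LIMIT 2

Result:
id | title        | author | pages | sold 
---+--------------+--------+-------+------
2  | 1984         | Orwell | 403   | 21943
5  | Burmese Days | Orwell | 574   | 12725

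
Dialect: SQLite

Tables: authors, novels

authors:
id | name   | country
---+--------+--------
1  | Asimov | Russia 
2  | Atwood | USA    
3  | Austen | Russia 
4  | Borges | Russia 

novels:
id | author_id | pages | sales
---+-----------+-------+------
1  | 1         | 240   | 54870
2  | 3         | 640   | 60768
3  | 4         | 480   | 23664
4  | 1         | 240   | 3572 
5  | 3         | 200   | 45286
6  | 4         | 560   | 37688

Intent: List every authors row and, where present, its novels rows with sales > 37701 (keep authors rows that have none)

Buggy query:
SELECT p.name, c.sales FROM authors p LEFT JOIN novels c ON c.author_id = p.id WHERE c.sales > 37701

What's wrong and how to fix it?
Bug: A WHERE condition on the right-hand table after LEFT JOIN drops unmatched parents

Fix: Put 'c.sales > 37701' in the JOIN's ON clause instead of WHERE

Corrected query:
SELECT p.name, c.sales FROM authors p LEFT JOIN novels c ON c.author_id = p.id AND c.sales > 37701

Result:
name   | sales
-------+------
Asimov | 54870
Atwood | NULL 
Austen | 45286
Austen | 60768
Borges | NULL 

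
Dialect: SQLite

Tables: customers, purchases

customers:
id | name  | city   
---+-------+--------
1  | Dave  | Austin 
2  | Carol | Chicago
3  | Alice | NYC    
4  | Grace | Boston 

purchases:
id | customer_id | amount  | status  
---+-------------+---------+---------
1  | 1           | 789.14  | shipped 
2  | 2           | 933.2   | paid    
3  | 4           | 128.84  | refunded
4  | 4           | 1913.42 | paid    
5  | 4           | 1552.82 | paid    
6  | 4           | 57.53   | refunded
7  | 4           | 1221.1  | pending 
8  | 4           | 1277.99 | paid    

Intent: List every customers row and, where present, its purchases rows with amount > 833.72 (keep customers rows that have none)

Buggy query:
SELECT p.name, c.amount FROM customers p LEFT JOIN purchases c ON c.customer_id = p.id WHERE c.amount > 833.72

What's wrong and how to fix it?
Bug: Filtering c.amount in WHERE discards the NULL rows produced by LEFT JOIN, turning it into an inner join

Fix: Move the right-table condition into the ON clause so unmatched parents are kept

Corrected query:
SELECT p.name, c.amount FROM customers p LEFT JOIN purchases c ON c.customer_id = p.id AND c.amount > 833.72

Result:
name  | amount 
------+--------
Dave  | NULL   
Carol | 933.2  
Alice | NULL   
Grace | 1221.1 
Grace | 1277.99
Grace | 1552.82
Grace | 1913.42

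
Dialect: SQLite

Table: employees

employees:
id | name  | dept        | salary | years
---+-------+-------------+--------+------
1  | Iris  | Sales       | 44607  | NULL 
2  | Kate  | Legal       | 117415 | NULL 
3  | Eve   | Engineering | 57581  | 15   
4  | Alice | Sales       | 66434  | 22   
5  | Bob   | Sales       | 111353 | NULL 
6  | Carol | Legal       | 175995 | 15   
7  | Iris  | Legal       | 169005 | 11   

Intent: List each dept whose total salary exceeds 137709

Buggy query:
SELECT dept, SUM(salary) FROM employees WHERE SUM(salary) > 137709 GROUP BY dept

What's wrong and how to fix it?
Bug: SUM(salary) is an aggregate, but WHERE filters rows before aggregation

Fix: Use HAVING (which filters groups after aggregation) instead of WHERE

Corrected query:
SELECT dept, SUM(salary) FROM employees GROUP BY dept HAVING SUM(salary) > 137709

Result:
dept  | SUM(salary)
------+------------
Legal | 462415     
Sales | 222394     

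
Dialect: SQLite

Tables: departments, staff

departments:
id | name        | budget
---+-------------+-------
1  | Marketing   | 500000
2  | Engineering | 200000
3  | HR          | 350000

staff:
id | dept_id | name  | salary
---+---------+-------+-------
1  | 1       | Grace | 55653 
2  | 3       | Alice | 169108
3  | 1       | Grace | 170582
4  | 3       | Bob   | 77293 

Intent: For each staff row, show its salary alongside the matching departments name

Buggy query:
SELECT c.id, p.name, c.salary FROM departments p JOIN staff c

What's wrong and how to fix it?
Bug: Missing join condition: each staff row is matched to all departments rows instead of just its own

Fix: Specify the join condition linking the foreign key to the parent id

Corrected query:
SELECT c.id, p.name, c.salary FROM departments p JOIN staff c ON c.dept_id = p.id

Result:
id | name      | salary
---+-----------+-------
1  | Marketing | 55653 
2  | HR        | 169108
3  | Marketing | 170582
4  | HR        | 77293 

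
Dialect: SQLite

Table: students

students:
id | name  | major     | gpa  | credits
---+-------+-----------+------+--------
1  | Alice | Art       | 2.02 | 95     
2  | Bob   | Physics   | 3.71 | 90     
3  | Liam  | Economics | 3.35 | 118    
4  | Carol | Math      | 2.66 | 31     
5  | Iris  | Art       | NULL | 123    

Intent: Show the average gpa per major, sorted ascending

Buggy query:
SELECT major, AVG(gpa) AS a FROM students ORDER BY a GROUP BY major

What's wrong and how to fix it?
Bug: ORDER BY appears before GROUP BY; SQL clause order requires GROUP BY first

Fix: Move ORDER BY to the end, after GROUP BY

Corrected query:
SELECT major, AVG(gpa) AS a FROM students GROUP BY major ORDER BY a

Result:
major     | a   
----------+-----
Art       | 2.02
Math      | 2.66
Economics | 3.35
Physics   | 3.71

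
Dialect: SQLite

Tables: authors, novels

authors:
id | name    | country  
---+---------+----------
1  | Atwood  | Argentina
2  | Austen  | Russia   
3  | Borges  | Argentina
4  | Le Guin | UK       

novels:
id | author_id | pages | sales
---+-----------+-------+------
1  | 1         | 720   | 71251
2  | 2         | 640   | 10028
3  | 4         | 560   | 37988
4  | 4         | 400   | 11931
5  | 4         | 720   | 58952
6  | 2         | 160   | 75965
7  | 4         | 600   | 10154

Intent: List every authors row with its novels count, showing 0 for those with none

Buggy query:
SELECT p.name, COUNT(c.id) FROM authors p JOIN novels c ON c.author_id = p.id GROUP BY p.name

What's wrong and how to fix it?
Bug: INNER JOIN drops authors rows that have no matching novels rows

Fix: Use LEFT JOIN so parents without children still appear (COUNT(c.id) gives 0)

Corrected query:
SELECT p.name, COUNT(c.id) FROM authors p LEFT JOIN novels c ON c.author_id = p.id GROUP BY p.name

Result:
name    | COUNT(c.id)
--------+------------
Atwood  | 1          
Austen  | 2          
Borges  | 0          
Le Guin | 4          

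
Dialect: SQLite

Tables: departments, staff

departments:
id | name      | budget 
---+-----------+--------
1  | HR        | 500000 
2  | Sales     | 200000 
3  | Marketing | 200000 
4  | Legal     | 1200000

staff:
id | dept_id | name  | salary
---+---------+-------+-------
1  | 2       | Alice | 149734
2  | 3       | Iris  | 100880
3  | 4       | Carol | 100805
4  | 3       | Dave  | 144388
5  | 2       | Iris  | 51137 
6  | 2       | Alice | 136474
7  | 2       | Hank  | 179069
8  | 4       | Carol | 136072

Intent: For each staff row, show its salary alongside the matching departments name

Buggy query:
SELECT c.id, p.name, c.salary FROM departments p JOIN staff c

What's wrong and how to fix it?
Bug: JOIN with no ON clause produces a cartesian product; every staff row pairs with every departments row

Fix: Specify the join condition linking the foreign key to the parent id

Corrected query:
SELECT c.id, p.name, c.salary FROM departments p JOIN staff c ON c.dept_id = p.id

Result:
id | name      | salary
---+-----------+-------
1  | Sales     | 149734
2  | Marketing | 100880
3  | Legal     | 100805
4  | Marketing | 144388
5  | Sales     | 51137 
6  | Sales     | 136474
7  | Sales     | 179069
8  | Legal     | 136072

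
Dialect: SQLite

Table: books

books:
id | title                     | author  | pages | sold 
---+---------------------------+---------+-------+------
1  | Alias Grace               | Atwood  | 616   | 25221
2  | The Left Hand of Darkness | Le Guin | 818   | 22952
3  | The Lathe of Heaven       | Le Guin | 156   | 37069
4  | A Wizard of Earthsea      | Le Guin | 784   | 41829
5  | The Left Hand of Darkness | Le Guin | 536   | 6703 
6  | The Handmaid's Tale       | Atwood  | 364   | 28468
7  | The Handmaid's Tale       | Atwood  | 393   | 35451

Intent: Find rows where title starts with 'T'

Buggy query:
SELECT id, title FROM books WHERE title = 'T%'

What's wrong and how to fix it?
Bug: Wildcards only work with LIKE; '=' treats '%' as a literal character

Fix: Use LIKE for wildcard pattern matching

Corrected query:
SELECT id, title FROM books WHERE title LIKE 'T%'

Result:
id | title                    
---+--------------------------
2  | The Left Hand of Darkness
3  | The Lathe of Heaven      
5  | The Left Hand of Darkness
6  | The Handmaid's Tale      
7  | The Handmaid's Tale      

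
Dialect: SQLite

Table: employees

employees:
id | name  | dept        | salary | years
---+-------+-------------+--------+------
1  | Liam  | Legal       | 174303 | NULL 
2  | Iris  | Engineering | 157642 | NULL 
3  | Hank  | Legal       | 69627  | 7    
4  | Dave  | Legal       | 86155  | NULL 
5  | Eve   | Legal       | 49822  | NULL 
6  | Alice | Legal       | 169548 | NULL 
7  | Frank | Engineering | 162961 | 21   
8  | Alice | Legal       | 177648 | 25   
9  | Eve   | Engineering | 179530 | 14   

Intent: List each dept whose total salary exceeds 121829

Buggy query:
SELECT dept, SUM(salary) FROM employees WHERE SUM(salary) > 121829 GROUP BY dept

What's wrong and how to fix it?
Bug: Aggregate functions cannot appear in a WHERE clause

Fix: Use HAVING (which filters groups after aggregation) instead of WHERE

Corrected query:
SELECT dept, SUM(salary) FROM employees GROUP BY dept HAVING SUM(salary) > 121829

Result:
dept        | SUM(salary)
------------+------------
Engineering | 500133     
Legal       | 727103     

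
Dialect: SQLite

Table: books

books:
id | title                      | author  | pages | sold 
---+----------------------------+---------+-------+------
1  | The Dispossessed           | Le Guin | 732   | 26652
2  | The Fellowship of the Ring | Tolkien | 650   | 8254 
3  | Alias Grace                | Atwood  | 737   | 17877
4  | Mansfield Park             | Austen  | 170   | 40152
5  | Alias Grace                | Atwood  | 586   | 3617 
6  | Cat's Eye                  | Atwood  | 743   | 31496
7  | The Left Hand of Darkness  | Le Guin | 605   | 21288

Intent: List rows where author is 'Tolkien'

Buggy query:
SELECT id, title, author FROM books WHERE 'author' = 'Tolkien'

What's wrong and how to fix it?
Bug: Single quotes denote string literals in SQL; the column name is being compared as a constant string

Fix: Reference the column as author without single quotes

Corrected query:
SELECT id, title, author FROM books WHERE author = 'Tolkien'

Result:
id | title                      | author 
---+----------------------------+--------
2  | The Fellowship of the Ring | Tolkien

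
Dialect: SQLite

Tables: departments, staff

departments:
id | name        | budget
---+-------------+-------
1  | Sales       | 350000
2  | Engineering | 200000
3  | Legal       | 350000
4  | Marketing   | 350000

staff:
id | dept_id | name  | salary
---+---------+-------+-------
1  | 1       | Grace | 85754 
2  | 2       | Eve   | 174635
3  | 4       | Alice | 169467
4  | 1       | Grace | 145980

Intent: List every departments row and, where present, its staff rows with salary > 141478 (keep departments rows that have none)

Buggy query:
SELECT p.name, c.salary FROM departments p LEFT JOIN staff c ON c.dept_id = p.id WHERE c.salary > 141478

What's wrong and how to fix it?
Bug: Filtering c.salary in WHERE discards the NULL rows produced by LEFT JOIN, turning it into an inner join

Fix: Move the right-table condition into the ON clause so unmatched parents are kept

Corrected query:
SELECT p.name, c.salary FROM departments p LEFT JOIN staff c ON c.dept_id = p.id AND c.salary > 141478

Result:
name        | salary
------------+-------
Sales       | 145980
Engineering | 174635
Legal       | NULL  
Marketing   | 169467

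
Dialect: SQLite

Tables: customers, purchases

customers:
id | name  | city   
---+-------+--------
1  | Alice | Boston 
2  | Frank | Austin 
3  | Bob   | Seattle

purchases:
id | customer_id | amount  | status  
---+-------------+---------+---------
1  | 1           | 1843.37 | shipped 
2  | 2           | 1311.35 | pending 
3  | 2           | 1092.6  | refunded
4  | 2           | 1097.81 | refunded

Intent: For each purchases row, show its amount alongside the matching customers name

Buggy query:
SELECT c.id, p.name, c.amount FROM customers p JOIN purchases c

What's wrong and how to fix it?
Bug: Missing join condition: each purchases row is matched to all customers rows instead of just its own

Fix: Specify the join condition linking the foreign key to the parent id

Corrected query:
SELECT c.id, p.name, c.amount FROM customers p JOIN purchases c ON c.customer_id = p.id

Result:
id | name  | amount 
---+-------+--------
1  | Alice | 1843.37
2  | Frank | 1311.35
3  | Frank | 1092.6 
4  | Frank | 1097.81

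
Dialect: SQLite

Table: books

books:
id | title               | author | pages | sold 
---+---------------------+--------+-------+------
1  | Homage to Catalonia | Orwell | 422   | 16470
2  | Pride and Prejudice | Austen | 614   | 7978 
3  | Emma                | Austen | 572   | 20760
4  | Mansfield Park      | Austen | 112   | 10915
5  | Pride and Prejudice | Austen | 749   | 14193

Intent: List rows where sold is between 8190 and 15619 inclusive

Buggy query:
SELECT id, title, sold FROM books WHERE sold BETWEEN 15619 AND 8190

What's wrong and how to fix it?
Bug: BETWEEN expects the lower bound first; with 15619 AND 8190 the range is empty

Fix: Write BETWEEN 8190 AND 15619

Corrected query:
SELECT id, title, sold FROM books WHERE sold BETWEEN 8190 AND 15619

Result:
id | title               | sold 
---+---------------------+------
4  | Mansfield Park      | 10915
5  | Pride and Prejudice | 14193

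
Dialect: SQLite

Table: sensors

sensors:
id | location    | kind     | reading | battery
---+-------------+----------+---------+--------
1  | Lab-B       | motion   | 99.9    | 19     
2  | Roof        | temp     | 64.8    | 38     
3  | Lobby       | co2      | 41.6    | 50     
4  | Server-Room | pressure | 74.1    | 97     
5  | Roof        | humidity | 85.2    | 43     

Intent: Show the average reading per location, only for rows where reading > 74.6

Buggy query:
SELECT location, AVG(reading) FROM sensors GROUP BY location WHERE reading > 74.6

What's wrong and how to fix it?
Bug: Row-level WHERE must come before GROUP BY in the clause order

Fix: Move the WHERE clause before GROUP BY

Corrected query:
SELECT location, AVG(reading) FROM sensors WHERE reading > 74.6 GROUP BY location

Result:
location | AVG(reading)
---------+-------------
Lab-B    | 99.9        
Roof     | 85.2        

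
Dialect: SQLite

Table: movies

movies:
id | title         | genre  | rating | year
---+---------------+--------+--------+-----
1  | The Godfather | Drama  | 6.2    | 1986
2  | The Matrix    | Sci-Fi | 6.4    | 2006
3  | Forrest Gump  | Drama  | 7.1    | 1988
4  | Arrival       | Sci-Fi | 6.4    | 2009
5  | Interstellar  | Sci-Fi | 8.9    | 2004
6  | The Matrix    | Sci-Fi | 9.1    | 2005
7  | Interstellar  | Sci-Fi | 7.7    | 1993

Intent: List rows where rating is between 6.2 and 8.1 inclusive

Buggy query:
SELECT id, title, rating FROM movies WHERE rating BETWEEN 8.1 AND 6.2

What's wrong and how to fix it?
Bug: The bounds are reversed; BETWEEN a AND b requires a <= b to match anything

Fix: Write BETWEEN 6.2 AND 8.1

Corrected query:
SELECT id, title, rating FROM movies WHERE rating BETWEEN 6.2 AND 8.1

Result:
id | title         | rating
---+---------------+-------
1  | The Godfather | 6.2   
2  | The Matrix    | 6.4   
3  | Forrest Gump  | 7.1   
4  | Arrival       | 6.4   
7  | Interstellar  | 7.7   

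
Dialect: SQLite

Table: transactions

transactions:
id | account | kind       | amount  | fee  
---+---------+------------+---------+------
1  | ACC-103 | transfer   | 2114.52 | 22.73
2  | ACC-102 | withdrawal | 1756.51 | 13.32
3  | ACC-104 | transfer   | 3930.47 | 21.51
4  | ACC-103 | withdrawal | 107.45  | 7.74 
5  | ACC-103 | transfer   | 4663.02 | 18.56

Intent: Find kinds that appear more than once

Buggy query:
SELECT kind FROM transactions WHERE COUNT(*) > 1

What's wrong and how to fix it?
Bug: COUNT(*) is an aggregate and cannot be used in WHERE

Fix: GROUP BY kind, then filter groups with HAVING COUNT(*) > 1

Corrected query:
SELECT kind FROM transactions GROUP BY kind HAVING COUNT(*) > 1

Result:
kind      
----------
transfer  
withdrawal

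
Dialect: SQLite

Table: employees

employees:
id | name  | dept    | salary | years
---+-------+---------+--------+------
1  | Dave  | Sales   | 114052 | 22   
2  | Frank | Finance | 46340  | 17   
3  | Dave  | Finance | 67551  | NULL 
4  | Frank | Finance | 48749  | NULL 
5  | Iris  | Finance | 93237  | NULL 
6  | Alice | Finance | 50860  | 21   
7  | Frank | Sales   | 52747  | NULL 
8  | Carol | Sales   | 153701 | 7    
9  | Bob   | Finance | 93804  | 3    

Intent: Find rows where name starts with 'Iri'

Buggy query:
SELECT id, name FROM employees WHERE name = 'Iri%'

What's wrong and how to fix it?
Bug: '=' compares the literal string including the % character; pattern matching needs LIKE

Fix: Replace '=' with LIKE so 'Iri%' is treated as a pattern

Corrected query:
SELECT id, name FROM employees WHERE name LIKE 'Iri%'

Result:
id | name
---+-----
5  | Iris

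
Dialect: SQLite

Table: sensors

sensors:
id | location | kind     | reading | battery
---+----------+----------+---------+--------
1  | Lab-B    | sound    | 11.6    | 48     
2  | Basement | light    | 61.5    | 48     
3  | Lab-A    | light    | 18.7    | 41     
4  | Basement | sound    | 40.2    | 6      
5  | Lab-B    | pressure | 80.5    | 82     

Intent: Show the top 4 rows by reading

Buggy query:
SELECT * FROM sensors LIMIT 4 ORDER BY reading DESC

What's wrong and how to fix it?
Bug: ORDER BY cannot follow LIMIT; LIMIT is the final clause

Fix: Sort with ORDER BY, then apply LIMIT

Corrected query:
SELECT * FROM sensors ORDER BY reading DESC LIMIT 4

Result:
id | location | kind     | reading | battery
---+----------+----------+---------+--------
5  | Lab-B    | pressure | 80.5    | 82     
2  | Basement | light    | 61.5    | 48     
4  | Basement | sound    | 40.2    | 6      
3  | Lab-A    | light    | 18.7    | 41     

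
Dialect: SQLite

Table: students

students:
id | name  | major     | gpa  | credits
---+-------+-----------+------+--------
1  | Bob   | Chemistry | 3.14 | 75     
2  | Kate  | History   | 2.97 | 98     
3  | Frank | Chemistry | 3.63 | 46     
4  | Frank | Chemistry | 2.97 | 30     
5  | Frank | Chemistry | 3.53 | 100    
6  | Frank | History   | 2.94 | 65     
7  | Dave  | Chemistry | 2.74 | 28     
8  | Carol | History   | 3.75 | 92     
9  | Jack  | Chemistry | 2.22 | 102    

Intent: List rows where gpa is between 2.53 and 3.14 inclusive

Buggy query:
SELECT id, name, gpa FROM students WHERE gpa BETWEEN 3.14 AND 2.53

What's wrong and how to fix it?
Bug: The bounds are reversed; BETWEEN a AND b requires a <= b to match anything

Fix: Swap the bounds so the smaller value comes first

Corrected query:
SELECT id, name, gpa FROM students WHERE gpa BETWEEN 2.53 AND 3.14

Result:
id | name  | gpa 
---+-------+-----
1  | Bob   | 3.14
2  | Kate  | 2.97
4  | Frank | 2.97
6  | Frank | 2.94
7  | Dave  | 2.74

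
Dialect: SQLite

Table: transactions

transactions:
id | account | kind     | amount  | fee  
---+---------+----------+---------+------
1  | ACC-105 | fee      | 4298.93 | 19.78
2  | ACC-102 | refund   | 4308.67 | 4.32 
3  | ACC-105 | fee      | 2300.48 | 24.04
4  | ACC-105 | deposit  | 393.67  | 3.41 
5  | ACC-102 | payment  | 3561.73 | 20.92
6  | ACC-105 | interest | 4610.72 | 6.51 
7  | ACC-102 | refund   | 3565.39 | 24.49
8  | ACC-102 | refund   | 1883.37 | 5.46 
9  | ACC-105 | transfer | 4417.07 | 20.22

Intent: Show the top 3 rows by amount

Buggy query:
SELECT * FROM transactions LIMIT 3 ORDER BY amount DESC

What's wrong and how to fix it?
Bug: ORDER BY cannot follow LIMIT; LIMIT is the final clause

Fix: Swap the clauses: ORDER BY first, then LIMIT

Corrected query:
SELECT * FROM transactions ORDER BY amount DESC LIMIT 3

Result:
id | account | kind     | amount  | fee  
---+---------+----------+---------+------
6  | ACC-105 | interest | 4610.72 | 6.51 
9  | ACC-105 | transfer | 4417.07 | 20.22
2  | ACC-102 | refund   | 4308.67 | 4.32 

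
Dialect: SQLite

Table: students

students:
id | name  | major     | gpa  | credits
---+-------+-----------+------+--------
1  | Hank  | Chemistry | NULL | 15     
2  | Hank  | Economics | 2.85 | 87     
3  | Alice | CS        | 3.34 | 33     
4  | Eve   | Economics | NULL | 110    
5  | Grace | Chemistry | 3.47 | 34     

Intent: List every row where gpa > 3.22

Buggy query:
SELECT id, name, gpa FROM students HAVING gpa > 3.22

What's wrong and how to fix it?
Bug: This is a non-aggregate query (no GROUP BY, no aggregates), so in SQLite the HAVING clause is invalid here; a row-level condition belongs in WHERE

Fix: Use WHERE for row-level filtering

Corrected query:
SELECT id, name, gpa FROM students WHERE gpa > 3.22

Result:
id | name  | gpa 
---+-------+-----
3  | Alice | 3.34
5  | Grace | 3.47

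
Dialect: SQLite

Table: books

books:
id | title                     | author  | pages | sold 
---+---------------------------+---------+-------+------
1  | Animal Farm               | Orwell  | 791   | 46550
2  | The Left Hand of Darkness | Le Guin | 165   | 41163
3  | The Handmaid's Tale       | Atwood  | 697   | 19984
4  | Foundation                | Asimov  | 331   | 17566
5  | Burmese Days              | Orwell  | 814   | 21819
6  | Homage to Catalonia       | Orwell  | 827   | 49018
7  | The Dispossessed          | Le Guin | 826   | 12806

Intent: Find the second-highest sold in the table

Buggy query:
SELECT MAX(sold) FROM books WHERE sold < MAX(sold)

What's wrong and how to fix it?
Bug: The inner MAX is an aggregate inside WHERE, which is not allowed

Fix: Compute the overall MAX in a subquery, then take MAX of rows below it

Corrected query:
SELECT MAX(sold) FROM books WHERE sold < (SELECT MAX(sold) FROM books)

Result:
MAX(sold)
---------
46550    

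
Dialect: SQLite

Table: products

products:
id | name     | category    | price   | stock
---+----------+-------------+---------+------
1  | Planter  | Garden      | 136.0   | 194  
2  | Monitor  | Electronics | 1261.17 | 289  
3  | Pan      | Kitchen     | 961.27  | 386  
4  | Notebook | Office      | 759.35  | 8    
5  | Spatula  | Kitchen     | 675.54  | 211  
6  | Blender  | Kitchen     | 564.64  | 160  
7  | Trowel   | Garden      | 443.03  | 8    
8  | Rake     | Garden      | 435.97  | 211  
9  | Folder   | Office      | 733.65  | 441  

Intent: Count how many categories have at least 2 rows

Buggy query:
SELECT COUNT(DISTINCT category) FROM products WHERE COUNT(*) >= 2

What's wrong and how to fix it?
Bug: WHERE filters individual rows, not groups, so a group-level COUNT is invalid there

Fix: Group first with HAVING COUNT(*) >= 2, then COUNT the resulting groups

Corrected query:
SELECT COUNT(*) FROM (SELECT category FROM products GROUP BY category HAVING COUNT(*) >= 2)

Result:
COUNT(*)
--------
3       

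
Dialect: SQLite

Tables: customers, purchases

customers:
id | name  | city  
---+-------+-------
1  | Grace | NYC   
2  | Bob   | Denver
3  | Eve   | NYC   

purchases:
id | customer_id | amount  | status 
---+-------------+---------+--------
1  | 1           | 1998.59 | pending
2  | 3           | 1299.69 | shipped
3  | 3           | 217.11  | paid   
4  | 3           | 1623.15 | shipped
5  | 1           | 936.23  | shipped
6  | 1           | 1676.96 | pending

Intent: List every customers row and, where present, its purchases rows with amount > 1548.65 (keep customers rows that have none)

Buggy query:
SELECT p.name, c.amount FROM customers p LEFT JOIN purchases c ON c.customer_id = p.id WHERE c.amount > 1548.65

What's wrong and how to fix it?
Bug: Filtering c.amount in WHERE discards the NULL rows produced by LEFT JOIN, turning it into an inner join

Fix: Put 'c.amount > 1548.65' in the JOIN's ON clause instead of WHERE

Corrected query:
SELECT p.name, c.amount FROM customers p LEFT JOIN purchases c ON c.customer_id = p.id AND c.amount > 1548.65

Result:
name  | amount 
------+--------
Grace | 1676.96
Grace | 1998.59
Bob   | NULL   
Eve   | 1623.15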